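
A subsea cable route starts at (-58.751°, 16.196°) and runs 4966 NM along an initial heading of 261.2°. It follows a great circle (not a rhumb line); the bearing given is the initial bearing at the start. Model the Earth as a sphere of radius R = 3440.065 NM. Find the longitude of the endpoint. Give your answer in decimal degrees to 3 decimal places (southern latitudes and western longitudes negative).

The arc subtends δ = 4966/3440.065 = 1.443577 rad at the centre.
Converting: φ₁ = -1.025398 rad, θ = 4.558800 rad.
sin φ₂ = sin φ₁ cos δ + cos φ₁ sin δ cos θ = (-0.854921)(0.126876) + (0.518758)(0.991919)(-0.152986) = -0.187190
φ₂ = asin(-0.187190) = -0.188301 rad = -10.789°.
For the longitude increment, Δλ = atan2( sin θ sin δ cos φ₁, cos δ − sin φ₁ sin φ₂ ) = atan2(-0.508509, -0.033157) = -93.731°.
λ₂ = 16.196° + -93.731° = -77.535°.

longitude -77.535°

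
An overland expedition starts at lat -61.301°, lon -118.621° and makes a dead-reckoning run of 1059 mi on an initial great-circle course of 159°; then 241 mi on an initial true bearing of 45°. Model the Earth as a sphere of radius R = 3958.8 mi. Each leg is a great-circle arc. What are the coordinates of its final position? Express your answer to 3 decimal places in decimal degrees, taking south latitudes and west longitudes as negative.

Apply the spherical direct solution leg by leg, carrying full precision between legs.
Leg 1: from (-61.301°, -118.621°), δ = 1059/3958.8 = 0.267505 rad, θ = 159° → φ = -74.678°, λ = -97.614°.
Leg 2: from (-74.678°, -97.614°), δ = 241/3958.8 = 0.060877 rad, θ = 45° → φ = -72.046°, λ = -89.591°.

latitude -72.046°, longitude -89.591°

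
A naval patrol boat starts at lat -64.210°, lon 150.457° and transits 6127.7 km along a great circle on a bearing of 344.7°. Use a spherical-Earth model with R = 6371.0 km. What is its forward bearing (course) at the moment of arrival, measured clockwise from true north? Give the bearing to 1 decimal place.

The arc subtends δ = 6127.7/6371 = 0.961811 rad at the centre.
Start latitude φ₁ = -1.120676 rad; initial bearing θ = 6.016150 rad.
Destination latitude: φ₂ = arcsin( sin φ₁ cos δ + cos φ₁ sin δ cos θ ) = arcsin(-0.170845) = -9.837°.
Δλ = atan2( sin θ sin δ cos φ₁ , cos δ − sin φ₁ sin φ₂ ) = atan2(-0.094166, 0.418207) = -0.221472 rad = -12.689°.
Hence λ₂ = 150.457° + -12.689° = 137.768°.
The forward bearing on arrival equals the back-azimuth from the destination plus 180°.
Back-azimuth from P₂ (-9.8°, 137.8°) to P₁ (-64.2°, 150.5°), with Δλ' = λ₁ − λ₂ = 12.7°: atan2( sin Δλ' cos φ₁ , cos φ₂ sin φ₁ − sin φ₂ cos φ₁ cos Δλ' ) = 173.3°.
Final bearing = (173.3° + 180°) mod 360° = 353.3°.

final bearing 353.3°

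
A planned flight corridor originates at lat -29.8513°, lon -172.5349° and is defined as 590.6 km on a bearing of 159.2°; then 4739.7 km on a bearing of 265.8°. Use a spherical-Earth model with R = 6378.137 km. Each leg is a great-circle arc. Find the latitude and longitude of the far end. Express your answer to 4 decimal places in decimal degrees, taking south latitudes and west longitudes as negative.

Apply the spherical direct solution leg by leg, carrying full precision between legs.
Leg 1: from (-29.8513°, -172.5349°), δ = 590.6/6378.137 = 0.092598 rad, θ = 159.2° → φ = -34.7913°, λ = -170.2435°.
Leg 2: from (-34.7913°, -170.2435°), δ = 4739.7/6378.137 = 0.743117 rad, θ = 265.8° → φ = -27.4423°, λ = 140.2638°.

latitude -27.4423°, longitude 140.2638°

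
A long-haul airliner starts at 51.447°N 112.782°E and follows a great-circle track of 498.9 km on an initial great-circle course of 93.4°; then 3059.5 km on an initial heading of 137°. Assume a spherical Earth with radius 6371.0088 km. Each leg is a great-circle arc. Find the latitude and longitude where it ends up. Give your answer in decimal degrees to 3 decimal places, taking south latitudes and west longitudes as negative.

Apply the spherical direct solution leg by leg, carrying full precision between legs.
Leg 1: from (51.447°, 112.782°), δ = 498.9/6371.0088 = 0.078308 rad, θ = 93.4° → φ = 50.963°, λ = 119.904°.
Leg 2: from (50.963°, 119.904°), δ = 3059.5/6371.0088 = 0.480222 rad, θ = 137° → φ = 28.431°, λ = 140.899°.

latitude 28.431°, longitude 140.899°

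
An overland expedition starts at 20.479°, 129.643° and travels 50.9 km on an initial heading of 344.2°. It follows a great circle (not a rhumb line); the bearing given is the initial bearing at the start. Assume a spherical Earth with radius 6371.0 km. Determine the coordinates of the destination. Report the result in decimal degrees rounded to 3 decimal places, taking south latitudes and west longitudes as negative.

latitude 20.919°, longitude 129.510°

δ = 50.9/6371 = 0.007989 rad (0.4578°).
Converting: φ₁ = 0.357426 rad, θ = 6.007423 rad.
Destination latitude: φ₂ = arcsin( sin φ₁ cos δ + cos φ₁ sin δ cos θ ) = arcsin(0.357054) = 20.919°.
Then Δλ = atan2(-0.002038, 0.875048) = -0.002329 rad, from sin θ sin δ cos φ₁ over cos δ − sin φ₁ sin φ₂.
λ₂ = λ₁ + Δλ = 129.510°.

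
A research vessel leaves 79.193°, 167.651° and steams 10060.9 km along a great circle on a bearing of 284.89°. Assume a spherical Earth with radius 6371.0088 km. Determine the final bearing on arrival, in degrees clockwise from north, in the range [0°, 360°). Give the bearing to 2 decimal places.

δ = 10060.9/6371.0088 = 1.579169 rad (90.4797°).
Start latitude φ₁ = 1.382179 rad; initial bearing θ = 4.972269 rad.
Destination latitude: φ₂ = arcsin( sin φ₁ cos δ + cos φ₁ sin δ cos θ ) = arcsin(0.039955) = 2.290°.
Δλ = atan2( sin θ sin δ cos φ₁ , cos δ − sin φ₁ sin φ₂ ) = atan2(-0.181199, -0.047619) = -1.827786 rad = -104.724°.
λ₂ = 167.651° + -104.724° = 62.927°.
The forward bearing on arrival equals the back-azimuth from the destination plus 180°.
Back-azimuth from P₂ (2.29°, 62.93°) to P₁ (79.19°, 167.65°), with Δλ' = λ₁ − λ₂ = 104.72°: atan2( sin Δλ' cos φ₁ , cos φ₂ sin φ₁ − sin φ₂ cos φ₁ cos Δλ' ) = 10.45°.
Final bearing = (10.45° + 180°) mod 360° = 190.45°.

final bearing 190.45°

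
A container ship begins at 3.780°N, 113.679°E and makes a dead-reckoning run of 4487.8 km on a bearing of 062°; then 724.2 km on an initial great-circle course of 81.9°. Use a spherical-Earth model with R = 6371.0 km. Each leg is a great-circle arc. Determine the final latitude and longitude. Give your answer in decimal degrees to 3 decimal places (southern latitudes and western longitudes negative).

Apply the spherical direct solution leg by leg, carrying full precision between legs.
Leg 1: from (3.780°, 113.679°), δ = 4487.8/6371 = 0.704411 rad, θ = 62° → φ = 20.707°, λ = 151.361°.
Leg 2: from (20.707°, 151.361°), δ = 724.2/6371 = 0.113671 rad, θ = 81.9° → φ = 21.485°, λ = 158.292°.

latitude 21.485°, longitude 158.292°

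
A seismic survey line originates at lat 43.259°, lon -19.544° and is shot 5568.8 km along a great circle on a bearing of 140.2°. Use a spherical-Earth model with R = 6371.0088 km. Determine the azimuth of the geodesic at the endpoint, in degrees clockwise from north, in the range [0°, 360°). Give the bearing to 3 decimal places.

δ = 5568.8/6371.0088 = 0.874084 rad (50.0814°).
Start latitude φ₁ = 0.755012 rad; initial bearing θ = 2.446952 rad.
sin φ₂ = sin φ₁ cos δ + cos φ₁ sin δ cos θ = (0.685297)(0.641699) + (0.728263)(0.766956)(-0.768284) = 0.010633
φ₂ = asin(0.010633) = 0.010633 rad = 0.609°.
For the longitude increment, Δλ = atan2( sin θ sin δ cos φ₁, cos δ − sin φ₁ sin φ₂ ) = atan2(0.357531, 0.634413) = 29.404°.
Hence λ₂ = -19.544° + 29.404° = 9.860°.
The forward bearing on arrival equals the back-azimuth from the destination plus 180°.
Back-azimuth from P₂ (0.609°, 9.860°) to P₁ (43.259°, -19.544°), with Δλ' = λ₁ − λ₂ = -29.404°: atan2( sin Δλ' cos φ₁ , cos φ₂ sin φ₁ − sin φ₂ cos φ₁ cos Δλ' ) = 332.212°.
Final bearing = (332.212° + 180°) mod 360° = 152.212°.

final bearing 152.212°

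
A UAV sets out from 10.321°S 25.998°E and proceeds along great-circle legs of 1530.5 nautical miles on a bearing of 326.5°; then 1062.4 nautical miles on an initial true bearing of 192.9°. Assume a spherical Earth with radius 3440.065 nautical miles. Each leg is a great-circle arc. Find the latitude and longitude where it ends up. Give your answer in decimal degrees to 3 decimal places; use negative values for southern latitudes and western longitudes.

latitude -6.229°, longitude 8.079°

Apply the spherical direct solution leg by leg, carrying full precision between legs.
Leg 1: from (-10.321°, 25.998°), δ = 1530.5/3440.065 = 0.444904 rad, θ = 326.5° → φ = 11.032°, λ = 11.993°.
Leg 2: from (11.032°, 11.993°), δ = 1062.4/3440.065 = 0.308831 rad, θ = 192.9° → φ = -6.229°, λ = 8.079°.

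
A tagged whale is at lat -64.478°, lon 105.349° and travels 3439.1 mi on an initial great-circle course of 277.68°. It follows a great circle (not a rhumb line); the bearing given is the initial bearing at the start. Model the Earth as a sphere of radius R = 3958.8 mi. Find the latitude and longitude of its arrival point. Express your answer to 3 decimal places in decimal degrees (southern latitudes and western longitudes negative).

δ = 3439.1/3958.8 = 0.868723 rad (49.7742°).
With φ₁ = -64.478° = -1.125353 rad and θ = 277.68° = 4.846430 rad:
Destination latitude: φ₂ = arcsin( sin φ₁ cos δ + cos φ₁ sin δ cos θ ) = arcsin(-0.538822) = -32.603°.
Then Δλ = atan2(-0.326011, 0.159558) = -1.115644 rad, from sin θ sin δ cos φ₁ over cos δ − sin φ₁ sin φ₂.
λ₂ = λ₁ + Δλ = 41.427°.

latitude -32.603°, longitude 41.427°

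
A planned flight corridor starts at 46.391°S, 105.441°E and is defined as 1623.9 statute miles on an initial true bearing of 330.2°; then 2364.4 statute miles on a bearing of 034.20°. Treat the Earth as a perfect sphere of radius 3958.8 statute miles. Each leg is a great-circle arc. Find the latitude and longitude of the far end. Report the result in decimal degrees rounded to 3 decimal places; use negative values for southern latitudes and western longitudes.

latitude 3.973°, longitude 111.265°

Apply the spherical direct solution leg by leg, carrying full precision between legs.
Leg 1: from (-46.391°, 105.441°), δ = 1623.9/3958.8 = 0.410200 rad, θ = 330.2° → φ = -25.170°, λ = 92.792°.
Leg 2: from (-25.170°, 92.792°), δ = 2364.4/3958.8 = 0.597252 rad, θ = 34.2° → φ = 3.973°, λ = 111.265°.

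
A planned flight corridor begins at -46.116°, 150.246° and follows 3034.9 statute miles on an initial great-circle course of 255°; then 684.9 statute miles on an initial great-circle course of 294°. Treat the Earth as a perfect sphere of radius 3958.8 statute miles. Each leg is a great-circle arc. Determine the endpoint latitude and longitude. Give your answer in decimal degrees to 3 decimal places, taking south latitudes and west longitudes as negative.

latitude -35.478°, longitude 78.010°

Apply the spherical direct solution leg by leg, carrying full precision between legs.
Leg 1: from (-46.116°, 150.246°), δ = 3034.9/3958.8 = 0.766621 rad, θ = 255° → φ = -40.060°, λ = 89.145°.
Leg 2: from (-40.060°, 89.145°), δ = 684.9/3958.8 = 0.173007 rad, θ = 294° → φ = -35.478°, λ = 78.010°.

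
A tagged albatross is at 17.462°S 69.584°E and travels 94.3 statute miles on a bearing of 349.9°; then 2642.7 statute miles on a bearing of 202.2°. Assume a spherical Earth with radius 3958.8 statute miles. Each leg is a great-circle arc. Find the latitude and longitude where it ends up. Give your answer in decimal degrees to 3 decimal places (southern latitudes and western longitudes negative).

Apply the spherical direct solution leg by leg, carrying full precision between legs.
Leg 1: from (-17.462°, 69.584°), δ = 94.3/3958.8 = 0.023820 rad, θ = 349.9° → φ = -16.118°, λ = 69.335°.
Leg 2: from (-16.118°, 69.335°), δ = 2642.7/3958.8 = 0.667551 rad, θ = 202.2° → φ = -50.234°, λ = 47.885°.

latitude -50.234°, longitude 47.885°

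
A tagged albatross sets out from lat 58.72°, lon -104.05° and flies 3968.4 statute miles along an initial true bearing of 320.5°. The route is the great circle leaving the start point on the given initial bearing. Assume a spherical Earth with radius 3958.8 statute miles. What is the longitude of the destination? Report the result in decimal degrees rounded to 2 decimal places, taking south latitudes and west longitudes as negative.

longitude 138.68°

δ = 3968.4/3958.8 = 1.002425 rad (57.4347°).
With φ₁ = 58.72° = 1.024857 rad and θ = 320.5° = 5.593780 rad:
Destination latitude: φ₂ = arcsin( sin φ₁ cos δ + cos φ₁ sin δ cos θ ) = arcsin(0.797673) = 52.91°.
Δλ = atan2( sin θ sin δ cos φ₁ , cos δ − sin φ₁ sin φ₂ ) = atan2(-0.278340, -0.143463) = -2.046706 rad = -117.27°.
λ₂ = -104.05° + -117.27° = -221.32°, normalized to (−180°, 180°] → 138.68°.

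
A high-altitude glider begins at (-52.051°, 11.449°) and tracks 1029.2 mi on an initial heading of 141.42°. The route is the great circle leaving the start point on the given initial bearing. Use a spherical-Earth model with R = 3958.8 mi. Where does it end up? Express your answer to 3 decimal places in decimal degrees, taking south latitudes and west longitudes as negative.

latitude -62.330°, longitude 31.643°

Angular distance δ = d/R = 1029.2 / 3958.8 = 0.259978 rad.
Start latitude φ₁ = -0.908461 rad; initial bearing θ = 2.468245 rad.
sin φ₂ = sin φ₁ cos δ + cos φ₁ sin δ cos θ = (-0.788558)(0.966396) + (0.614960)(0.257059)(-0.781738) = -0.885637
φ₂ = asin(-0.885637) = -1.087865 rad = -62.330°.
Then Δλ = atan2(0.098580, 0.268019) = 0.352454 rad, from sin θ sin δ cos φ₁ over cos δ − sin φ₁ sin φ₂.
λ₂ = λ₁ + Δλ = 31.643°.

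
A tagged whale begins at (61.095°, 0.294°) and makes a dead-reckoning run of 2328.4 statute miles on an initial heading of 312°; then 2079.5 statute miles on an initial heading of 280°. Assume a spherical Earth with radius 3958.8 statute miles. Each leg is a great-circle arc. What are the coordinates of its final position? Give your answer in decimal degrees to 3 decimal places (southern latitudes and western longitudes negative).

Apply the spherical direct solution leg by leg, carrying full precision between legs.
Leg 1: from (61.095°, 0.294°), δ = 2328.4/3958.8 = 0.588158 rad, θ = 312° → φ = 65.199°, λ = -79.110°.
Leg 2: from (65.199°, -79.110°), δ = 2079.5/3958.8 = 0.525285 rad, θ = 280° → φ = 55.277°, λ = -139.219°.

latitude 55.277°, longitude -139.219°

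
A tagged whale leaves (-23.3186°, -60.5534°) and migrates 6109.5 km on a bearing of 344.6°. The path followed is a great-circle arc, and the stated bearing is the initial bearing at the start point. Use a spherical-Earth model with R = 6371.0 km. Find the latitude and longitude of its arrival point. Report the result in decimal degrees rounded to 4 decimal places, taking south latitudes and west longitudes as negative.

latitude 29.8264°, longitude -75.0649°

Central angle δ = d/R = 0.958955 rad.
Converting: φ₁ = -0.406986 rad, θ = 6.014405 rad.
Applying the spherical law of cosines for sides, sin φ₂ = sin φ₁ cos δ + cos φ₁ sin δ cos θ = 0.497374, so φ₂ = 29.8264°.
Then Δλ = atan2(-0.199626, 0.771258) = -0.253273 rad, from sin θ sin δ cos φ₁ over cos δ − sin φ₁ sin φ₂.
λ₂ = λ₁ + Δλ = -75.0649°.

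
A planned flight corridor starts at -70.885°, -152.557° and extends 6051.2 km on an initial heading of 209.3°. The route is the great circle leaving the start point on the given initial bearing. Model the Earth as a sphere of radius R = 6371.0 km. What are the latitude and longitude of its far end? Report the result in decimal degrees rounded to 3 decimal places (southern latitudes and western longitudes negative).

latitude -51.446°, longitude 67.131°

Angular distance δ = d/R = 6051.2 / 6371 = 0.949804 rad.
Start latitude φ₁ = -1.237177 rad; initial bearing θ = 3.652974 rad.
sin φ₂ = sin φ₁ cos δ + cos φ₁ sin δ cos θ = (-0.944863)(0.581843) + (0.327465)(0.813301)(-0.872069) = -0.782018
φ₂ = asin(-0.782018) = -0.897897 rad = -51.446°.
Δλ = atan2( sin θ sin δ cos φ₁ , cos δ − sin φ₁ sin φ₂ ) = atan2(-0.130336, -0.157058) = -2.448906 rad = -140.312°.
λ₂ = -152.557° + -140.312° = -292.869°, normalized to (−180°, 180°] → 67.131°.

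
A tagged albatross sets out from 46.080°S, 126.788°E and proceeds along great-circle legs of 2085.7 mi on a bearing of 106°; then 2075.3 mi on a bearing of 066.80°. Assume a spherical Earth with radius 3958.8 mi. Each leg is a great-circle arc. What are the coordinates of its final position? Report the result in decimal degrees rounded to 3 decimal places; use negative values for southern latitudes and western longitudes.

latitude -29.023°, longitude -157.425°

Apply the spherical direct solution leg by leg, carrying full precision between legs.
Leg 1: from (-46.080°, 126.788°), δ = 2085.7/3958.8 = 0.526852 rad, θ = 106° → φ = -45.953°, λ = 170.831°.
Leg 2: from (-45.953°, 170.831°), δ = 2075.3/3958.8 = 0.524225 rad, θ = 66.8° → φ = -29.023°, λ = -157.425°.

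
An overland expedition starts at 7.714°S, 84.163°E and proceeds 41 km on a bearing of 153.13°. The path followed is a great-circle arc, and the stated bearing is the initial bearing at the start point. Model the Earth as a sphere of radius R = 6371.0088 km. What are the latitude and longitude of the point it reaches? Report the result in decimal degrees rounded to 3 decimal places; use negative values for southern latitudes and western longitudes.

latitude -8.043°, longitude 84.331°

The arc subtends δ = 41/6371.0088 = 0.006435 rad at the centre.
With φ₁ = -7.714° = -0.134635 rad and θ = 153.13° = 2.672623 rad:
Destination latitude: φ₂ = arcsin( sin φ₁ cos δ + cos φ₁ sin δ cos θ ) = arcsin(-0.139914) = -8.043°.
Then Δλ = atan2(0.002882, 0.981199) = 0.002937 rad, from sin θ sin δ cos φ₁ over cos δ − sin φ₁ sin φ₂.
λ₂ = λ₁ + Δλ = 84.331°.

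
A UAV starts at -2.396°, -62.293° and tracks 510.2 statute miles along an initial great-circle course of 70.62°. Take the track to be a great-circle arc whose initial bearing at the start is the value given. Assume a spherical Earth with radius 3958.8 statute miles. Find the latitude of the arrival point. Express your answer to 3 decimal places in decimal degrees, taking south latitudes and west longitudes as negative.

latitude 0.066°

Angular distance δ = d/R = 510.2 / 3958.8 = 0.128877 rad.
Start latitude φ₁ = -0.041818 rad; initial bearing θ = 1.232552 rad.
Applying the spherical law of cosines for sides, sin φ₂ = sin φ₁ cos δ + cos φ₁ sin δ cos θ = 0.001151, so φ₂ = 0.066°.
Then Δλ = atan2(0.121133, 0.991755) = 0.121538 rad, from sin θ sin δ cos φ₁ over cos δ − sin φ₁ sin φ₂.
λ₂ = λ₁ + Δλ = -55.329°.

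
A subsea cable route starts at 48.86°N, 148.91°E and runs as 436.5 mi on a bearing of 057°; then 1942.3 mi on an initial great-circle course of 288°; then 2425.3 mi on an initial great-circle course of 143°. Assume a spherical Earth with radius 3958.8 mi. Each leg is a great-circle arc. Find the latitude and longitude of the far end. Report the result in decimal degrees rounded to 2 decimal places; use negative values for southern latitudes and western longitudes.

Apply the spherical direct solution leg by leg, carrying full precision between legs.
Leg 1: from (48.86°, 148.91°), δ = 436.5/3958.8 = 0.110261 rad, θ = 57° → φ = 52.00°, λ = 157.53°.
Leg 2: from (52.00°, 157.53°), δ = 1942.3/3958.8 = 0.490628 rad, θ = 288° → φ = 51.69°, λ = 111.24°.
Leg 3: from (51.69°, 111.24°), δ = 2425.3/3958.8 = 0.612635 rad, θ = 143° → φ = 20.93°, λ = 132.99°.

latitude 20.93°, longitude 132.99°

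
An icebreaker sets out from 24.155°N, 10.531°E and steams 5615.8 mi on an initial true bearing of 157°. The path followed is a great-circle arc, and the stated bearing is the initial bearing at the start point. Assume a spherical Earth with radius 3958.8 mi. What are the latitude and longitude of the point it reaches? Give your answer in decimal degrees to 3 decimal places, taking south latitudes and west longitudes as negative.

The arc subtends δ = 5615.8/3958.8 = 1.418561 rad at the centre.
Start latitude φ₁ = 0.421584 rad; initial bearing θ = 2.740167 rad.
Applying the spherical law of cosines for sides, sin φ₂ = sin φ₁ cos δ + cos φ₁ sin δ cos θ = -0.768138, so φ₂ = -50.187°.
For the longitude increment, Δλ = atan2( sin θ sin δ cos φ₁, cos δ − sin φ₁ sin φ₂ ) = atan2(0.352396, 0.465975) = 37.099°.
Hence λ₂ = 10.531° + 37.099° = 47.630°.

latitude -50.187°, longitude 47.630°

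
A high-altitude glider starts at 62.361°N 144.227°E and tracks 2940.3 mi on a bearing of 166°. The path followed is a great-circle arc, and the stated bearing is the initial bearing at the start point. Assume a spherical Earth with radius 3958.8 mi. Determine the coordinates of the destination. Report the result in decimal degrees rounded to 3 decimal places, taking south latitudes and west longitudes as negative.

latitude 20.375°, longitude 154.278°

Angular distance δ = d/R = 2940.3 / 3958.8 = 0.742725 rad.
Start latitude φ₁ = 1.088405 rad; initial bearing θ = 2.897247 rad.
sin φ₂ = sin φ₁ cos δ + cos φ₁ sin δ cos θ = (0.885888)(0.736628) + (0.463899)(0.676298)(-0.970296) = 0.348155
φ₂ = asin(0.348155) = 0.355603 rad = 20.375°.
For the longitude increment, Δλ = atan2( sin θ sin δ cos φ₁, cos δ − sin φ₁ sin φ₂ ) = atan2(0.075899, 0.428202) = 10.051°.
Hence λ₂ = 144.227° + 10.051° = 154.278°.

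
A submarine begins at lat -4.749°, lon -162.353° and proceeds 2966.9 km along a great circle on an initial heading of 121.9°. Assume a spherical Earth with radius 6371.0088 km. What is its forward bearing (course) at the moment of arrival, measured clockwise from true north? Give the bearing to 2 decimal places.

Central angle δ = d/R = 0.465688 rad.
With φ₁ = -4.749° = -0.082886 rad and θ = 121.9° = 2.127556 rad:
Destination latitude: φ₂ = arcsin( sin φ₁ cos δ + cos φ₁ sin δ cos θ ) = arcsin(-0.310449) = -18.086°.
For the longitude increment, Δλ = atan2( sin θ sin δ cos φ₁, cos δ − sin φ₁ sin φ₂ ) = atan2(0.379911, 0.867811) = 23.643°.
λ₂ = -162.353° + 23.643° = -138.710°.
The forward bearing on arrival equals the back-azimuth from the destination plus 180°.
Back-azimuth from P₂ (-18.09°, -138.71°) to P₁ (-4.75°, -162.35°), with Δλ' = λ₁ − λ₂ = -23.64°: atan2( sin Δλ' cos φ₁ , cos φ₂ sin φ₁ − sin φ₂ cos φ₁ cos Δλ' ) = 297.12°.
Final bearing = (297.12° + 180°) mod 360° = 117.12°.

final bearing 117.12°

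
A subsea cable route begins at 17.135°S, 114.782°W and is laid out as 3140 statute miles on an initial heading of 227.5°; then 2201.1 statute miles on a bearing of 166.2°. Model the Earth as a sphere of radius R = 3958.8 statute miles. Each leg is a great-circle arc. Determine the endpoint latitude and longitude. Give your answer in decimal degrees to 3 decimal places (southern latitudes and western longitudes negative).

Apply the spherical direct solution leg by leg, carrying full precision between legs.
Leg 1: from (-17.135°, -114.782°), δ = 3140/3958.8 = 0.793170 rad, θ = 227.5° → φ = -41.817°, λ = -159.606°.
Leg 2: from (-41.817°, -159.606°), δ = 2201.1/3958.8 = 0.556002 rad, θ = 166.2° → φ = -71.499°, λ = -136.230°.

latitude -71.499°, longitude -136.230°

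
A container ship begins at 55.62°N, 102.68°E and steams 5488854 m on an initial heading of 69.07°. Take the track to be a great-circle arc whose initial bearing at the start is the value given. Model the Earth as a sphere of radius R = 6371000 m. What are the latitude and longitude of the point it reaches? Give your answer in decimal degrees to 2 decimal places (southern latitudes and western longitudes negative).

The arc subtends δ = 5488854/6371000 = 0.861537 rad at the centre.
Start latitude φ₁ = 0.970752 rad; initial bearing θ = 1.205499 rad.
Applying the spherical law of cosines for sides, sin φ₂ = sin φ₁ cos δ + cos φ₁ sin δ cos θ = 0.690575, so φ₂ = 43.68°.
Δλ = atan2( sin θ sin δ cos φ₁ , cos δ − sin φ₁ sin φ₂ ) = atan2(0.400230, 0.081333) = 1.370310 rad = 78.51°.
λ₂ = 102.68° + 78.51° = 181.19°, normalized to (−180°, 180°] → -178.81°.

latitude 43.68°, longitude -178.81°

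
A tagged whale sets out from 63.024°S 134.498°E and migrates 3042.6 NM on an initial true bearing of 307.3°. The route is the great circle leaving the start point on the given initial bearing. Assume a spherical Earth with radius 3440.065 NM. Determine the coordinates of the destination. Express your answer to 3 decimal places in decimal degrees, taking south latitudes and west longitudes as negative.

δ = 3042.6/3440.065 = 0.884460 rad (50.6758°).
Start latitude φ₁ = -1.099976 rad; initial bearing θ = 5.363397 rad.
sin φ₂ = sin φ₁ cos δ + cos φ₁ sin δ cos θ = (-0.891197)(0.633707) + (0.453617)(0.773573)(0.605988) = -0.352113
φ₂ = asin(-0.352113) = -0.359828 rad = -20.617°.
For the longitude increment, Δλ = atan2( sin θ sin δ cos φ₁, cos δ − sin φ₁ sin φ₂ ) = atan2(-0.279136, 0.319906) = -41.107°.
λ₂ = λ₁ + Δλ = 93.391°.

latitude -20.617°, longitude 93.391°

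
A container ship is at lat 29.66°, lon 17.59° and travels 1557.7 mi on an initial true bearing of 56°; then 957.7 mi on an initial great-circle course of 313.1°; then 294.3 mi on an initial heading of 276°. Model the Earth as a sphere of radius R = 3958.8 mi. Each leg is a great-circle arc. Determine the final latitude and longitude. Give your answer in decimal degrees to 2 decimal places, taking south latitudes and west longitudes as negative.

latitude 48.85°, longitude 20.34°

Apply the spherical direct solution leg by leg, carrying full precision between legs.
Leg 1: from (29.66°, 17.59°), δ = 1557.7/3958.8 = 0.393478 rad, θ = 56° → φ = 40.04°, λ = 42.12°.
Leg 2: from (40.04°, 42.12°), δ = 957.7/3958.8 = 0.241917 rad, θ = 313.1° → φ = 48.58°, λ = 26.79°.
Leg 3: from (48.58°, 26.79°), δ = 294.3/3958.8 = 0.074341 rad, θ = 276° → φ = 48.85°, λ = 20.34°.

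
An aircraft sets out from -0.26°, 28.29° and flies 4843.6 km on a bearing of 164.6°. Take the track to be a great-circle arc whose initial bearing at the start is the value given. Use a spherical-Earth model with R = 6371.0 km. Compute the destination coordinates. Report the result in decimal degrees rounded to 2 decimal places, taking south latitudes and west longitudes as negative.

latitude -41.89°, longitude 42.52°

The arc subtends δ = 4843.6/6371 = 0.760257 rad at the centre.
Converting: φ₁ = -0.004538 rad, θ = 2.872812 rad.
Destination latitude: φ₂ = arcsin( sin φ₁ cos δ + cos φ₁ sin δ cos θ ) = arcsin(-0.667647) = -41.89°.
Then Δλ = atan2(0.182995, 0.721629) = 0.248351 rad, from sin θ sin δ cos φ₁ over cos δ − sin φ₁ sin φ₂.
λ₂ = 28.29° + 14.23° = 42.52°.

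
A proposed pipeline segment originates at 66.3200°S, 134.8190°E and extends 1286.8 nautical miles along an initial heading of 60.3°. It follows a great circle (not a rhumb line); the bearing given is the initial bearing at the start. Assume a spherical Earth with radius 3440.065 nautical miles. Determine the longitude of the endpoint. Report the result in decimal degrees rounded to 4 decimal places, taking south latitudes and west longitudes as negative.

longitude 165.2810°

Central angle δ = d/R = 0.374063 rad.
Start latitude φ₁ = -1.157502 rad; initial bearing θ = 1.052434 rad.
Destination latitude: φ₂ = arcsin( sin φ₁ cos δ + cos φ₁ sin δ cos θ ) = arcsin(-0.779765) = -51.2390°.
For the longitude increment, Δλ = atan2( sin θ sin δ cos φ₁, cos δ − sin φ₁ sin φ₂ ) = atan2(0.127476, 0.216740) = 30.4620°.
λ₂ = λ₁ + Δλ = 165.2810°.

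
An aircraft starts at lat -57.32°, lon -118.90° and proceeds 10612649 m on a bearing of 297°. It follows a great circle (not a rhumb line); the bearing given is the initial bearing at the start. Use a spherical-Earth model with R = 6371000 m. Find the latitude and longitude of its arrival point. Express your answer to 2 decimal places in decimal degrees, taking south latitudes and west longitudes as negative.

latitude 18.90°, longitude 171.46°

δ = 10612649/6371000 = 1.665774 rad (95.4418°).
With φ₁ = -57.32° = -1.000423 rad and θ = 297° = 5.183628 rad:
sin φ₂ = sin φ₁ cos δ + cos φ₁ sin δ cos θ = (-0.841699)(-0.094835) + (0.539947)(0.995493)(0.453990) = 0.323849
φ₂ = asin(0.323849) = 0.329795 rad = 18.90°.
For the longitude increment, Δλ = atan2( sin θ sin δ cos φ₁, cos δ − sin φ₁ sin φ₂ ) = atan2(-0.478928, 0.177748) = -69.64°.
λ₂ = -118.90° + -69.64° = -188.54°, normalized to (−180°, 180°] → 171.46°.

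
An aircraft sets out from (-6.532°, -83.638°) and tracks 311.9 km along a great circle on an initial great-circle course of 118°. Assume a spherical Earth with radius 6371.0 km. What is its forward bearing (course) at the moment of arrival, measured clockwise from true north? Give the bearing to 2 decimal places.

final bearing 117.69°

δ = 311.9/6371 = 0.048956 rad (2.8050°).
Converting: φ₁ = -0.114005 rad, θ = 2.059489 rad.
sin φ₂ = sin φ₁ cos δ + cos φ₁ sin δ cos θ = (-0.113758)(0.998802) + (0.993508)(0.048937)(-0.469472) = -0.136447
φ₂ = asin(-0.136447) = -0.136874 rad = -7.842°.
Δλ = atan2( sin θ sin δ cos φ₁ , cos δ − sin φ₁ sin φ₂ ) = atan2(0.042928, 0.983280) = 0.043630 rad = 2.500°.
λ₂ = λ₁ + Δλ = -81.138°.
The forward bearing on arrival equals the back-azimuth from the destination plus 180°.
Back-azimuth from P₂ (-7.84°, -81.14°) to P₁ (-6.53°, -83.64°), with Δλ' = λ₁ − λ₂ = -2.50°: atan2( sin Δλ' cos φ₁ , cos φ₂ sin φ₁ − sin φ₂ cos φ₁ cos Δλ' ) = 297.69°.
Final bearing = (297.69° + 180°) mod 360° = 117.69°.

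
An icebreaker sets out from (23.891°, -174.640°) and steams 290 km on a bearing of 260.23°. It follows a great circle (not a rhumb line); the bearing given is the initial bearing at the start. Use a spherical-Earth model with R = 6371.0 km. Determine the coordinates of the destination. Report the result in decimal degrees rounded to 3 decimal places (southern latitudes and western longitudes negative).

latitude 23.423°, longitude -177.441°

Central angle δ = d/R = 0.045519 rad.
With φ₁ = 23.891° = 0.416977 rad and θ = 260.23° = 4.541870 rad:
Destination latitude: φ₂ = arcsin( sin φ₁ cos δ + cos φ₁ sin δ cos θ ) = arcsin(0.397519) = 23.423°.
Δλ = atan2( sin θ sin δ cos φ₁ , cos δ − sin φ₁ sin φ₂ ) = atan2(-0.041001, 0.837970) = -0.048890 rad = -2.801°.
λ₂ = -174.640° + -2.801° = -177.441°.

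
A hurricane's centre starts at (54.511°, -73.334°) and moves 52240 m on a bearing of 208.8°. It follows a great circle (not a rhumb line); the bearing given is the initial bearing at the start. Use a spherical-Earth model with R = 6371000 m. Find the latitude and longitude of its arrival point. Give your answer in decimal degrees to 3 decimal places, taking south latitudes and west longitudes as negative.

The arc subtends δ = 52240/6371000 = 0.008200 rad at the centre.
Converting: φ₁ = 0.951396 rad, θ = 3.644247 rad.
Destination latitude: φ₂ = arcsin( sin φ₁ cos δ + cos φ₁ sin δ cos θ ) = arcsin(0.810028) = 54.099°.
For the longitude increment, Δλ = atan2( sin θ sin δ cos φ₁, cos δ − sin φ₁ sin φ₂ ) = atan2(-0.002293, 0.340420) = -0.386°.
Hence λ₂ = -73.334° + -0.386° = -73.720°.

latitude 54.099°, longitude -73.720°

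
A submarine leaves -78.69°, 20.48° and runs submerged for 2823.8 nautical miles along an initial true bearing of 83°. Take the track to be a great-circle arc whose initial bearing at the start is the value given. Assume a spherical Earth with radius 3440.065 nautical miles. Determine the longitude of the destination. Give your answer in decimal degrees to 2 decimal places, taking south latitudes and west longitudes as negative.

longitude 93.55°

Angular distance δ = d/R = 2823.8 / 3440.065 = 0.820857 rad.
With φ₁ = -78.69° = -1.373400 rad and θ = 83° = 1.448623 rad:
Applying the spherical law of cosines for sides, sin φ₂ = sin φ₁ cos δ + cos φ₁ sin δ cos θ = -0.650870, so φ₂ = -40.61°.
For the longitude increment, Δλ = atan2( sin θ sin δ cos φ₁, cos δ − sin φ₁ sin φ₂ ) = atan2(0.142435, 0.043365) = 73.07°.
Hence λ₂ = 20.48° + 73.07° = 93.55°.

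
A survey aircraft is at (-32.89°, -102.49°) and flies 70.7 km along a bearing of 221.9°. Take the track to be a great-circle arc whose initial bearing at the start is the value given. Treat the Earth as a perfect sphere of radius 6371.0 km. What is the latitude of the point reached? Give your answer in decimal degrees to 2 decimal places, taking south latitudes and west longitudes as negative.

δ = 70.7/6371 = 0.011097 rad (0.6358°).
Converting: φ₁ = -0.574039 rad, θ = 3.872886 rad.
Destination latitude: φ₂ = arcsin( sin φ₁ cos δ + cos φ₁ sin δ cos θ ) = arcsin(-0.549930) = -33.36°.
Δλ = atan2( sin θ sin δ cos φ₁ , cos δ − sin φ₁ sin φ₂ ) = atan2(-0.006223, 0.701311) = -0.008873 rad = -0.51°.
λ₂ = λ₁ + Δλ = -103.00°.

latitude -33.36°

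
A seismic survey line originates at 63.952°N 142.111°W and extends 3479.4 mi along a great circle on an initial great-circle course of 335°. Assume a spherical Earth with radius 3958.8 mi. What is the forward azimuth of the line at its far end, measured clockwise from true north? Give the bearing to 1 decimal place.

Angular distance δ = d/R = 3479.4 / 3958.8 = 0.878903 rad.
Converting: φ₁ = 1.116173 rad, θ = 5.846853 rad.
Destination latitude: φ₂ = arcsin( sin φ₁ cos δ + cos φ₁ sin δ cos θ ) = arcsin(0.879654) = 61.601°.
Then Δλ = atan2(-0.142905, -0.152308) = -2.388035 rad, from sin θ sin δ cos φ₁ over cos δ − sin φ₁ sin φ₂.
λ₂ = -142.111° + -136.824° = -278.935°, normalized to (−180°, 180°] → 81.065°.
The forward bearing on arrival equals the back-azimuth from the destination plus 180°.
Back-azimuth from P₂ (61.6°, 81.1°) to P₁ (64.0°, -142.1°), with Δλ' = λ₁ − λ₂ = -223.2°: atan2( sin Δλ' cos φ₁ , cos φ₂ sin φ₁ − sin φ₂ cos φ₁ cos Δλ' ) = 23.0°.
Final bearing = (23.0° + 180°) mod 360° = 203.0°.

final bearing 203.0°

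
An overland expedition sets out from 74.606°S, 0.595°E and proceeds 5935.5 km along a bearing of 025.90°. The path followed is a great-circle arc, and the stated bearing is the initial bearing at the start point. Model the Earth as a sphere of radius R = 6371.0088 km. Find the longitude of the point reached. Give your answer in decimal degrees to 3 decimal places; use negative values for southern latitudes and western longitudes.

Central angle δ = d/R = 0.931642 rad.
Converting: φ₁ = -1.302120 rad, θ = 0.452040 rad.
Destination latitude: φ₂ = arcsin( sin φ₁ cos δ + cos φ₁ sin δ cos θ ) = arcsin(-0.383461) = -22.548°.
Δλ = atan2( sin θ sin δ cos φ₁ , cos δ − sin φ₁ sin φ₂ ) = atan2(0.093063, 0.226813) = 0.389358 rad = 22.309°.
λ₂ = 0.595° + 22.309° = 22.904°.

longitude 22.904°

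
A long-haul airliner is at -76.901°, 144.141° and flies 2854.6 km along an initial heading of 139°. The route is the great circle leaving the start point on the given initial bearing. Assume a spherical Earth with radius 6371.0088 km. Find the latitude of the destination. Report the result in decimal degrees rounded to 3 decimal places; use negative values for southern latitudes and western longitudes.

latitude -72.164°

The arc subtends δ = 2854.6/6371.0088 = 0.448061 rad at the centre.
Converting: φ₁ = -1.342176 rad, θ = 2.426008 rad.
Destination latitude: φ₂ = arcsin( sin φ₁ cos δ + cos φ₁ sin δ cos θ ) = arcsin(-0.951936) = -72.164°.
Δλ = atan2( sin θ sin δ cos φ₁ , cos δ − sin φ₁ sin φ₂ ) = atan2(0.064413, -0.025878) = 1.952810 rad = 111.888°.
λ₂ = 144.141° + 111.888° = 256.029°, normalized to (−180°, 180°] → -103.971°.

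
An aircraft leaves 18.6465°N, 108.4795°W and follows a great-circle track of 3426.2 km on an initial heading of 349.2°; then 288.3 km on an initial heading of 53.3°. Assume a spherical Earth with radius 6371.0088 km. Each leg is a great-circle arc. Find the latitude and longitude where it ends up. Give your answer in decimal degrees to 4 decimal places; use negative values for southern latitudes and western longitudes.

latitude 50.2118°, longitude -113.5937°

Apply the spherical direct solution leg by leg, carrying full precision between legs.
Leg 1: from (18.6465°, -108.4795°), δ = 3426.2/6371.0088 = 0.537780 rad, θ = 349.2° → φ = 48.7070°, λ = -116.8427°.
Leg 2: from (48.7070°, -116.8427°), δ = 288.3/6371.0088 = 0.045252 rad, θ = 53.3° → φ = 50.2118°, λ = -113.5937°.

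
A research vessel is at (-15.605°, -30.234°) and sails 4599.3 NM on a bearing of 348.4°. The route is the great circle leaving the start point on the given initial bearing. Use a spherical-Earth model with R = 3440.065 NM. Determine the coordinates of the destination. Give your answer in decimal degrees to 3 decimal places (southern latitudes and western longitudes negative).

Angular distance δ = d/R = 4599.3 / 3440.065 = 1.336981 rad.
Converting: φ₁ = -0.272359 rad, θ = 6.080727 rad.
Destination latitude: φ₂ = arcsin( sin φ₁ cos δ + cos φ₁ sin δ cos θ ) = arcsin(0.855469) = 58.812°.
For the longitude increment, Δλ = atan2( sin θ sin δ cos φ₁, cos δ − sin φ₁ sin φ₂ ) = atan2(-0.188396, 0.461816) = -22.193°.
λ₂ = λ₁ + Δλ = -52.427°.

latitude 58.812°, longitude -52.427°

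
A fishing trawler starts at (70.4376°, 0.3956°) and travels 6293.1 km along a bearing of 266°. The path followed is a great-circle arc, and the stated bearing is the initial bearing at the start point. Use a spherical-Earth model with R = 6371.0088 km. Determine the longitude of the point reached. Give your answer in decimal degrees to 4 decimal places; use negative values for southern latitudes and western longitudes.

longitude -73.5776°

δ = 6293.1/6371.0088 = 0.987771 rad (56.5951°).
With φ₁ = 70.4376° = 1.229368 rad and θ = 266° = 4.642576 rad:
Destination latitude: φ₂ = arcsin( sin φ₁ cos δ + cos φ₁ sin δ cos θ ) = arcsin(0.499274) = 29.9520°.
For the longitude increment, Δλ = atan2( sin θ sin δ cos φ₁, cos δ − sin φ₁ sin φ₂ ) = atan2(-0.278838, 0.080097) = -73.9732°.
Hence λ₂ = 0.3956° + -73.9732° = -73.5776°.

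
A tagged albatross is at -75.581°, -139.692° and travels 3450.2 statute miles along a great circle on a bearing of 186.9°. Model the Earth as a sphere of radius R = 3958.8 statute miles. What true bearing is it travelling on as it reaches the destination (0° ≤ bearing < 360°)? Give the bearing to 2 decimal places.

The arc subtends δ = 3450.2/3958.8 = 0.871527 rad at the centre.
Converting: φ₁ = -1.319137 rad, θ = 3.262020 rad.
Destination latitude: φ₂ = arcsin( sin φ₁ cos δ + cos φ₁ sin δ cos θ ) = arcsin(-0.812575) = -54.348°.
Δλ = atan2( sin θ sin δ cos φ₁ , cos δ − sin φ₁ sin φ₂ ) = atan2(-0.022895, -0.143321) = -2.983187 rad = -170.924°.
λ₂ = -139.692° + -170.924° = -310.616°, normalized to (−180°, 180°] → 49.384°.
The forward bearing on arrival equals the back-azimuth from the destination plus 180°.
Back-azimuth from P₂ (-54.35°, 49.38°) to P₁ (-75.58°, -139.69°), with Δλ' = λ₁ − λ₂ = -189.08°: atan2( sin Δλ' cos φ₁ , cos φ₂ sin φ₁ − sin φ₂ cos φ₁ cos Δλ' ) = 177.06°.
Final bearing = (177.06° + 180°) mod 360° = 357.06°.

final bearing 357.06°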